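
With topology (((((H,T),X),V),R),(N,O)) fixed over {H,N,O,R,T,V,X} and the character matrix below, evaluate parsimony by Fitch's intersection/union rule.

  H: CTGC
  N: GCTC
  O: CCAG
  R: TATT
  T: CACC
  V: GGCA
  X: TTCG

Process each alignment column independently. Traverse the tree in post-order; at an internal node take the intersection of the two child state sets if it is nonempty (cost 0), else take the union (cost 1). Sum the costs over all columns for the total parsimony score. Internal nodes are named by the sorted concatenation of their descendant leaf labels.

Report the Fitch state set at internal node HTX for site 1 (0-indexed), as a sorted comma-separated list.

HT@0: {C} ∩ {C} = {C} (intersection, +0)
HTX@0: {C} ∪ {T} = {C,T} (union, +1)
HTVX@0: {C,T} ∪ {G} = {C,G,T} (union, +1)
HRTVX@0: {C,G,T} ∩ {T} = {T} (intersection, +0)
NO@0: {G} ∪ {C} = {C,G} (union, +1)
HNORTVX@0: {T} ∪ {C,G} = {C,G,T} (union, +1)
HT@1: {T} ∪ {A} = {A,T} (union, +1)
HTX@1: {A,T} ∩ {T} = {T} (intersection, +0)
HTVX@1: {T} ∪ {G} = {G,T} (union, +1)
HRTVX@1: {G,T} ∪ {A} = {A,G,T} (union, +1)
NO@1: {C} ∩ {C} = {C} (intersection, +0)
HNORTVX@1: {A,G,T} ∪ {C} = {A,C,G,T} (union, +1)
HT@2: {G} ∪ {C} = {C,G} (union, +1)
HTX@2: {C,G} ∩ {C} = {C} (intersection, +0)
HTVX@2: {C} ∩ {C} = {C} (intersection, +0)
HRTVX@2: {C} ∪ {T} = {C,T} (union, +1)
NO@2: {T} ∪ {A} = {A,T} (union, +1)
HNORTVX@2: {C,T} ∩ {A,T} = {T} (intersection, +0)
HT@3: {C} ∩ {C} = {C} (intersection, +0)
HTX@3: {C} ∪ {G} = {C,G} (union, +1)
HTVX@3: {C,G} ∪ {A} = {A,C,G} (union, +1)
HRTVX@3: {A,C,G} ∪ {T} = {A,C,G,T} (union, +1)
NO@3: {C} ∪ {G} = {C,G} (union, +1)
HNORTVX@3: {A,C,G,T} ∩ {C,G} = {C,G} (intersection, +0)
per-site changes: [4, 4, 3, 4]; total = 15

T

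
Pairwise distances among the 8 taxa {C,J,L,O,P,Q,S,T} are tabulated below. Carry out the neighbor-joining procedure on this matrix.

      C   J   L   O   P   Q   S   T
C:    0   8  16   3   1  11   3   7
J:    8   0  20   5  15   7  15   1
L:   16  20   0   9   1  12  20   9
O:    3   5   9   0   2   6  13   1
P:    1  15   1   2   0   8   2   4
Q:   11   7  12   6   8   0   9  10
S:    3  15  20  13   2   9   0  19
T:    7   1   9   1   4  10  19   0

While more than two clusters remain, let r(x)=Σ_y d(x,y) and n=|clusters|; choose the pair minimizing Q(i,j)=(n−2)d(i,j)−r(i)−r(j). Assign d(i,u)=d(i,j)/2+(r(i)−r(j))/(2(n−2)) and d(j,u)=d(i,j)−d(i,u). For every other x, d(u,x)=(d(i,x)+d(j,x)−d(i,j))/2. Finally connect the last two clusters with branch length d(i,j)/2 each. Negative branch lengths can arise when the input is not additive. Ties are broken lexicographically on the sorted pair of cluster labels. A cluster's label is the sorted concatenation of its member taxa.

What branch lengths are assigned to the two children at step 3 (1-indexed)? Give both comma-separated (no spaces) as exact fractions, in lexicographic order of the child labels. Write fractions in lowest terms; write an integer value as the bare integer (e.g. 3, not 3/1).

-1,4

1. join J+T (d=1, Q=-116) ⇒ JT; edges |J|=13/6, |T|=-7/6
  updated: d(C,JT)=7, d(JT,L)=14, d(JT,O)=5/2, d(JT,P)=9, d(JT,Q)=8, d(JT,S)=33/2
2. join L+P (d=1, Q=-90) ⇒ LP; edges |L|=27/5, |P|=-22/5
  updated: d(C,LP)=8, d(JT,LP)=11, d(LP,O)=5, d(LP,Q)=19/2, d(LP,S)=21/2
3. join C+S (d=3, Q=-72) ⇒ CS; edges |C|=-1, |S|=4
  updated: d(CS,JT)=41/4, d(CS,LP)=31/4, d(CS,O)=13/2, d(CS,Q)=17/2
4. join JT+O (d=5/2, Q=-177/4) ⇒ JOT; edges |JT|=77/24, |O|=-17/24
  updated: d(CS,JOT)=57/8, d(JOT,LP)=27/4, d(JOT,Q)=23/4
5. join CS+LP (d=31/4, Q=-255/8) ⇒ CLPS; edges |CS|=119/32, |LP|=129/32
  updated: d(CLPS,JOT)=49/16, d(CLPS,Q)=41/8
6. join CLPS+JOT (d=49/16, Q=-223/16) ⇒ CJLOPST; edges |CLPS|=39/32, |JOT|=59/32
  updated: d(CJLOPST,Q)=125/32
7. join CJLOPST+Q (d=125/32) ⇒ CJLOPQST; edges |CJLOPST|=125/64, |Q|=125/64
final tree: ((((C:-1,S:4):119/32,(L:27/5,P:-22/5):129/32):39/32,((J:13/6,T:-7/6):77/24,O:-17/24):59/32):125/64,Q:125/64)
total length: 711/32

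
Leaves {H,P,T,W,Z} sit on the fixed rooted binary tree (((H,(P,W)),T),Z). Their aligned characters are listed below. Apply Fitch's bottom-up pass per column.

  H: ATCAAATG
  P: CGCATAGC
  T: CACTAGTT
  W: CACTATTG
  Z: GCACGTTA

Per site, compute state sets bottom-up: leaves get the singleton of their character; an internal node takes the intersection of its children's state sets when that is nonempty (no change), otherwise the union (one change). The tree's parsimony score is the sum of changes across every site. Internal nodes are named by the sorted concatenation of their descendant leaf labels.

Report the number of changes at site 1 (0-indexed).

3

site 0, node PW: P={C} ∩ W={C} → {C} (+0)
site 0, node HPW: H={A} ∪ PW={C} → {A,C} (+1)
site 0, node HPTW: HPW={A,C} ∩ T={C} → {C} (+0)
site 0, node HPTWZ: HPTW={C} ∪ Z={G} → {C,G} (+1)
site 1, node PW: P={G} ∪ W={A} → {A,G} (+1)
site 1, node HPW: H={T} ∪ PW={A,G} → {A,G,T} (+1)
site 1, node HPTW: HPW={A,G,T} ∩ T={A} → {A} (+0)
site 1, node HPTWZ: HPTW={A} ∪ Z={C} → {A,C} (+1)
site 2, node PW: P={C} ∩ W={C} → {C} (+0)
site 2, node HPW: H={C} ∩ PW={C} → {C} (+0)
site 2, node HPTW: HPW={C} ∩ T={C} → {C} (+0)
site 2, node HPTWZ: HPTW={C} ∪ Z={A} → {A,C} (+1)
site 3, node PW: P={A} ∪ W={T} → {A,T} (+1)
site 3, node HPW: H={A} ∩ PW={A,T} → {A} (+0)
site 3, node HPTW: HPW={A} ∪ T={T} → {A,T} (+1)
site 3, node HPTWZ: HPTW={A,T} ∪ Z={C} → {A,C,T} (+1)
site 4, node PW: P={T} ∪ W={A} → {A,T} (+1)
site 4, node HPW: H={A} ∩ PW={A,T} → {A} (+0)
site 4, node HPTW: HPW={A} ∩ T={A} → {A} (+0)
site 4, node HPTWZ: HPTW={A} ∪ Z={G} → {A,G} (+1)
site 5, node PW: P={A} ∪ W={T} → {A,T} (+1)
site 5, node HPW: H={A} ∩ PW={A,T} → {A} (+0)
site 5, node HPTW: HPW={A} ∪ T={G} → {A,G} (+1)
site 5, node HPTWZ: HPTW={A,G} ∪ Z={T} → {A,G,T} (+1)
site 6, node PW: P={G} ∪ W={T} → {G,T} (+1)
site 6, node HPW: H={T} ∩ PW={G,T} → {T} (+0)
site 6, node HPTW: HPW={T} ∩ T={T} → {T} (+0)
site 6, node HPTWZ: HPTW={T} ∩ Z={T} → {T} (+0)
site 7, node PW: P={C} ∪ W={G} → {C,G} (+1)
site 7, node HPW: H={G} ∩ PW={C,G} → {G} (+0)
site 7, node HPTW: HPW={G} ∪ T={T} → {G,T} (+1)
site 7, node HPTWZ: HPTW={G,T} ∪ Z={A} → {A,G,T} (+1)
per-site changes: [2, 3, 1, 3, 2, 3, 1, 3]; total = 18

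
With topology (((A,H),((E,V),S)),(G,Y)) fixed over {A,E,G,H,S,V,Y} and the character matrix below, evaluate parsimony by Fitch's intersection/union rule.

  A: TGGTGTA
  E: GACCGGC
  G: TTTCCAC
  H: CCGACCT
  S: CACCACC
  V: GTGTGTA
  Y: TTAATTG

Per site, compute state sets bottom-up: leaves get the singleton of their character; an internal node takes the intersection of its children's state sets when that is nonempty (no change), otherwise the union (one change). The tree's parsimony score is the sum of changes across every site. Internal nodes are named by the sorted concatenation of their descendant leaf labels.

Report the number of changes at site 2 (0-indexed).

4

AH@0: {T} ∪ {C} = {C,T} (union, +1)
EV@0: {G} ∩ {G} = {G} (intersection, +0)
ESV@0: {G} ∪ {C} = {C,G} (union, +1)
AEHSV@0: {C,T} ∩ {C,G} = {C} (intersection, +0)
GY@0: {T} ∩ {T} = {T} (intersection, +0)
AEGHSVY@0: {C} ∪ {T} = {C,T} (union, +1)
AH@1: {G} ∪ {C} = {C,G} (union, +1)
EV@1: {A} ∪ {T} = {A,T} (union, +1)
ESV@1: {A,T} ∩ {A} = {A} (intersection, +0)
AEHSV@1: {C,G} ∪ {A} = {A,C,G} (union, +1)
GY@1: {T} ∩ {T} = {T} (intersection, +0)
AEGHSVY@1: {A,C,G} ∪ {T} = {A,C,G,T} (union, +1)
AH@2: {G} ∩ {G} = {G} (intersection, +0)
EV@2: {C} ∪ {G} = {C,G} (union, +1)
ESV@2: {C,G} ∩ {C} = {C} (intersection, +0)
AEHSV@2: {G} ∪ {C} = {C,G} (union, +1)
GY@2: {T} ∪ {A} = {A,T} (union, +1)
AEGHSVY@2: {C,G} ∪ {A,T} = {A,C,G,T} (union, +1)
AH@3: {T} ∪ {A} = {A,T} (union, +1)
EV@3: {C} ∪ {T} = {C,T} (union, +1)
ESV@3: {C,T} ∩ {C} = {C} (intersection, +0)
AEHSV@3: {A,T} ∪ {C} = {A,C,T} (union, +1)
GY@3: {C} ∪ {A} = {A,C} (union, +1)
AEGHSVY@3: {A,C,T} ∩ {A,C} = {A,C} (intersection, +0)
AH@4: {G} ∪ {C} = {C,G} (union, +1)
EV@4: {G} ∩ {G} = {G} (intersection, +0)
ESV@4: {G} ∪ {A} = {A,G} (union, +1)
AEHSV@4: {C,G} ∩ {A,G} = {G} (intersection, +0)
GY@4: {C} ∪ {T} = {C,T} (union, +1)
AEGHSVY@4: {G} ∪ {C,T} = {C,G,T} (union, +1)
AH@5: {T} ∪ {C} = {C,T} (union, +1)
EV@5: {G} ∪ {T} = {G,T} (union, +1)
ESV@5: {G,T} ∪ {C} = {C,G,T} (union, +1)
AEHSV@5: {C,T} ∩ {C,G,T} = {C,T} (intersection, +0)
GY@5: {A} ∪ {T} = {A,T} (union, +1)
AEGHSVY@5: {C,T} ∩ {A,T} = {T} (intersection, +0)
AH@6: {A} ∪ {T} = {A,T} (union, +1)
EV@6: {C} ∪ {A} = {A,C} (union, +1)
ESV@6: {A,C} ∩ {C} = {C} (intersection, +0)
AEHSV@6: {A,T} ∪ {C} = {A,C,T} (union, +1)
GY@6: {C} ∪ {G} = {C,G} (union, +1)
AEGHSVY@6: {A,C,T} ∩ {C,G} = {C} (intersection, +0)
per-site changes: [3, 4, 4, 4, 4, 4, 4]; total = 27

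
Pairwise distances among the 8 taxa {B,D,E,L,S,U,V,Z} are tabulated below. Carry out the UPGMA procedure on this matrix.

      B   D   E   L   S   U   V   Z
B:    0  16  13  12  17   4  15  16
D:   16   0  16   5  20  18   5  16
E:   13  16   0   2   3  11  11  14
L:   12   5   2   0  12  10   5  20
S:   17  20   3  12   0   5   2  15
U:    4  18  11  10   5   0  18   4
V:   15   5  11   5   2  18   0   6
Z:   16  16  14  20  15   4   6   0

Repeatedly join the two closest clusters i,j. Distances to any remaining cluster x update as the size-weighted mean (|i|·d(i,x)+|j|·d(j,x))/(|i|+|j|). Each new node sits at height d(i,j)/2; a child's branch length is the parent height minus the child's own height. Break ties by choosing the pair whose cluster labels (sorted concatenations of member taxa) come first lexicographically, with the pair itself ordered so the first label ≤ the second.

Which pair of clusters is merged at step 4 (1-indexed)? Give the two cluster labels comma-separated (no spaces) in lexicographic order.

EL,SV

step 1: merge (E,L) at d=2; branch lengths E→1, L→1; new cluster EL
  updated: d(B,EL)=25/2, d(D,EL)=21/2, d(EL,S)=15/2, d(EL,U)=21/2, d(EL,V)=8, d(EL,Z)=17
step 2: merge (S,V) at d=2; branch lengths S→1, V→1; new cluster SV
  updated: d(B,SV)=16, d(D,SV)=25/2, d(EL,SV)=31/4, d(SV,U)=23/2, d(SV,Z)=21/2
step 3: merge (B,U) at d=4; branch lengths B→2, U→2; new cluster BU
  updated: d(BU,D)=17, d(BU,EL)=23/2, d(BU,SV)=55/4, d(BU,Z)=10
step 4: merge (EL,SV) at d=31/4; branch lengths EL→23/8, SV→23/8; new cluster ELSV
  updated: d(BU,ELSV)=101/8, d(D,ELSV)=23/2, d(ELSV,Z)=55/4
step 5: merge (BU,Z) at d=10; branch lengths BU→3, Z→5; new cluster BUZ
  updated: d(BUZ,D)=50/3, d(BUZ,ELSV)=13
step 6: merge (D,ELSV) at d=23/2; branch lengths D→23/4, ELSV→15/8; new cluster DELSV
  updated: d(BUZ,DELSV)=206/15
step 7: merge (BUZ,DELSV) at d=206/15; branch lengths BUZ→28/15, DELSV→67/60; new cluster BDELSUVZ
final tree: (((B:2,U:2):3,Z:5):28/15,(D:23/4,((E:1,L:1):23/8,(S:1,V:1):23/8):15/8):67/60)
total length: 3883/120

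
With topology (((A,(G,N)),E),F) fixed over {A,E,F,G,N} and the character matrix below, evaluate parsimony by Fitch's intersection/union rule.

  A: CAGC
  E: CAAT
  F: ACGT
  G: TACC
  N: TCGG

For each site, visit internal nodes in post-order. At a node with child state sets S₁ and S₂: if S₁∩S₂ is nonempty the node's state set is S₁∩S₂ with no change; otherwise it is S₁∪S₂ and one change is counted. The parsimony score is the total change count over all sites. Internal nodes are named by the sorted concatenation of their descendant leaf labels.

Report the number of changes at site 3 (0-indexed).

2

site 0, node GN: G={T} ∩ N={T} → {T} (+0)
site 0, node AGN: A={C} ∪ GN={T} → {C,T} (+1)
site 0, node AEGN: AGN={C,T} ∩ E={C} → {C} (+0)
site 0, node AEFGN: AEGN={C} ∪ F={A} → {A,C} (+1)
site 1, node GN: G={A} ∪ N={C} → {A,C} (+1)
site 1, node AGN: A={A} ∩ GN={A,C} → {A} (+0)
site 1, node AEGN: AGN={A} ∩ E={A} → {A} (+0)
site 1, node AEFGN: AEGN={A} ∪ F={C} → {A,C} (+1)
site 2, node GN: G={C} ∪ N={G} → {C,G} (+1)
site 2, node AGN: A={G} ∩ GN={C,G} → {G} (+0)
site 2, node AEGN: AGN={G} ∪ E={A} → {A,G} (+1)
site 2, node AEFGN: AEGN={A,G} ∩ F={G} → {G} (+0)
site 3, node GN: G={C} ∪ N={G} → {C,G} (+1)
site 3, node AGN: A={C} ∩ GN={C,G} → {C} (+0)
site 3, node AEGN: AGN={C} ∪ E={T} → {C,T} (+1)
site 3, node AEFGN: AEGN={C,T} ∩ F={T} → {T} (+0)
per-site changes: [2, 2, 2, 2]; total = 8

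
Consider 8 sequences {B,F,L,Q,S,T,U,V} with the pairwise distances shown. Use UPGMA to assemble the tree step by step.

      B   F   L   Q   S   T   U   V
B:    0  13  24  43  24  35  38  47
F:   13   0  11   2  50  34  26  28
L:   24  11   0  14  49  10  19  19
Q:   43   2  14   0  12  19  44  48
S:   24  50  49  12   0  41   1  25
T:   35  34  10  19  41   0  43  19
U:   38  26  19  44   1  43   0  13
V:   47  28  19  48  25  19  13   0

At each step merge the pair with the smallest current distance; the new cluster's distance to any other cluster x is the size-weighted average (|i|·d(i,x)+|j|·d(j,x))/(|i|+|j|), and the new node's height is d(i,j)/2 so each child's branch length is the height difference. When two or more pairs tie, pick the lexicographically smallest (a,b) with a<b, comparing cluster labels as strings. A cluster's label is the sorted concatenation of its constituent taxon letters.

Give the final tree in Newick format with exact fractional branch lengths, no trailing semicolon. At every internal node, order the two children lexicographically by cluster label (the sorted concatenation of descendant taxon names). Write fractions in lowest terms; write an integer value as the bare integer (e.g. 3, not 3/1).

1. join S+U (d=1) ⇒ SU; edges |S|=1/2, |U|=1/2
  updated: d(B,SU)=31, d(F,SU)=38, d(L,SU)=34, d(Q,SU)=28, d(SU,T)=42, d(SU,V)=19
2. join F+Q (d=2) ⇒ FQ; edges |F|=1, |Q|=1
  updated: d(B,FQ)=28, d(FQ,L)=25/2, d(FQ,SU)=33, d(FQ,T)=53/2, d(FQ,V)=38
3. join L+T (d=10) ⇒ LT; edges |L|=5, |T|=5
  updated: d(B,LT)=59/2, d(FQ,LT)=39/2, d(LT,SU)=38, d(LT,V)=19
4. join LT+V (d=19) ⇒ LTV; edges |LT|=9/2, |V|=19/2
  updated: d(B,LTV)=106/3, d(FQ,LTV)=77/3, d(LTV,SU)=95/3
5. join FQ+LTV (d=77/3) ⇒ FLQTV; edges |FQ|=71/6, |LTV|=10/3
  updated: d(B,FLQTV)=162/5, d(FLQTV,SU)=161/5
6. join B+SU (d=31) ⇒ BSU; edges |B|=31/2, |SU|=15
  updated: d(BSU,FLQTV)=484/15
7. join BSU+FLQTV (d=484/15) ⇒ BFLQSTUV; edges |BSU|=19/30, |FLQTV|=33/10
final tree: ((B:31/2,(S:1/2,U:1/2):15):19/30,((F:1,Q:1):71/6,((L:5,T:5):9/2,V:19/2):10/3):33/10)
total length: 383/5

((B:31/2,(S:1/2,U:1/2):15):19/30,((F:1,Q:1):71/6,((L:5,T:5):9/2,V:19/2):10/3):33/10)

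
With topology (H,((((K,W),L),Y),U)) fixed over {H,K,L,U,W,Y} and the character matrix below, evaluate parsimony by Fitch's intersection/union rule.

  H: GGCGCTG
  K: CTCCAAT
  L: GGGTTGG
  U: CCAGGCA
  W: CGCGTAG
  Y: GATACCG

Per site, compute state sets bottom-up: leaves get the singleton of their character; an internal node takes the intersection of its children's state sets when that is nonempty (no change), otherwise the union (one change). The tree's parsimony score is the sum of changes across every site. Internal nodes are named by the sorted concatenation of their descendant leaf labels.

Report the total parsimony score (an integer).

KW@0: {C} ∩ {C} = {C} (intersection, +0)
KLW@0: {C} ∪ {G} = {C,G} (union, +1)
KLWY@0: {C,G} ∩ {G} = {G} (intersection, +0)
KLUWY@0: {G} ∪ {C} = {C,G} (union, +1)
HKLUWY@0: {G} ∩ {C,G} = {G} (intersection, +0)
KW@1: {T} ∪ {G} = {G,T} (union, +1)
KLW@1: {G,T} ∩ {G} = {G} (intersection, +0)
KLWY@1: {G} ∪ {A} = {A,G} (union, +1)
KLUWY@1: {A,G} ∪ {C} = {A,C,G} (union, +1)
HKLUWY@1: {G} ∩ {A,C,G} = {G} (intersection, +0)
KW@2: {C} ∩ {C} = {C} (intersection, +0)
KLW@2: {C} ∪ {G} = {C,G} (union, +1)
KLWY@2: {C,G} ∪ {T} = {C,G,T} (union, +1)
KLUWY@2: {C,G,T} ∪ {A} = {A,C,G,T} (union, +1)
HKLUWY@2: {C} ∩ {A,C,G,T} = {C} (intersection, +0)
KW@3: {C} ∪ {G} = {C,G} (union, +1)
KLW@3: {C,G} ∪ {T} = {C,G,T} (union, +1)
KLWY@3: {C,G,T} ∪ {A} = {A,C,G,T} (union, +1)
KLUWY@3: {A,C,G,T} ∩ {G} = {G} (intersection, +0)
HKLUWY@3: {G} ∩ {G} = {G} (intersection, +0)
KW@4: {A} ∪ {T} = {A,T} (union, +1)
KLW@4: {A,T} ∩ {T} = {T} (intersection, +0)
KLWY@4: {T} ∪ {C} = {C,T} (union, +1)
KLUWY@4: {C,T} ∪ {G} = {C,G,T} (union, +1)
HKLUWY@4: {C} ∩ {C,G,T} = {C} (intersection, +0)
KW@5: {A} ∩ {A} = {A} (intersection, +0)
KLW@5: {A} ∪ {G} = {A,G} (union, +1)
KLWY@5: {A,G} ∪ {C} = {A,C,G} (union, +1)
KLUWY@5: {A,C,G} ∩ {C} = {C} (intersection, +0)
HKLUWY@5: {T} ∪ {C} = {C,T} (union, +1)
KW@6: {T} ∪ {G} = {G,T} (union, +1)
KLW@6: {G,T} ∩ {G} = {G} (intersection, +0)
KLWY@6: {G} ∩ {G} = {G} (intersection, +0)
KLUWY@6: {G} ∪ {A} = {A,G} (union, +1)
HKLUWY@6: {G} ∩ {A,G} = {G} (intersection, +0)
per-site changes: [2, 3, 3, 3, 3, 3, 2]; total = 19

19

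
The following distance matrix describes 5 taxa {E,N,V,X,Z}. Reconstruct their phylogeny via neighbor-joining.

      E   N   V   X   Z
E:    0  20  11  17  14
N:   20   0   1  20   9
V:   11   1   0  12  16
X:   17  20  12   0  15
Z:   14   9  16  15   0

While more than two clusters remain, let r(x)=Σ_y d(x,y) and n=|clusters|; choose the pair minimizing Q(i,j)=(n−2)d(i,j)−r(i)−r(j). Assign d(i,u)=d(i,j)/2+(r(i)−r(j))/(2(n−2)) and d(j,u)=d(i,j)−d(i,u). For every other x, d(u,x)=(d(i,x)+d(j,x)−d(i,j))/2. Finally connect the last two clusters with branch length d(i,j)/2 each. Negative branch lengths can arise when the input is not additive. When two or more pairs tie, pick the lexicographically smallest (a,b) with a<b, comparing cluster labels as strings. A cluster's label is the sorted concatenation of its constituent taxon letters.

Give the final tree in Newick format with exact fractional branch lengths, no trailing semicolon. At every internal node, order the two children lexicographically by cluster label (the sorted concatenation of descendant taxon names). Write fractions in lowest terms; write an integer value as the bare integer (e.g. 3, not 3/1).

step 1: merge (N,V) at d=1, Q=-87; branch lengths N→13/6, V→-7/6; new cluster NV
  updated: d(E,NV)=15, d(NV,X)=31/2, d(NV,Z)=12
step 2: merge (E,X) at d=17, Q=-119/2; branch lengths E→65/8, X→71/8; new cluster EX
  updated: d(EX,NV)=27/4, d(EX,Z)=6
step 3: merge (EX,NV) at d=27/4, Q=-99/4; branch lengths EX→3/8, NV→51/8; new cluster ENVX
  updated: d(ENVX,Z)=45/8
step 4: merge (ENVX,Z) at d=45/8; branch lengths ENVX→45/16, Z→45/16; new cluster ENVXZ
final tree: (((E:65/8,X:71/8):3/8,(N:13/6,V:-7/6):51/8):45/16,Z:45/16)
total length: 243/8

(((E:65/8,X:71/8):3/8,(N:13/6,V:-7/6):51/8):45/16,Z:45/16)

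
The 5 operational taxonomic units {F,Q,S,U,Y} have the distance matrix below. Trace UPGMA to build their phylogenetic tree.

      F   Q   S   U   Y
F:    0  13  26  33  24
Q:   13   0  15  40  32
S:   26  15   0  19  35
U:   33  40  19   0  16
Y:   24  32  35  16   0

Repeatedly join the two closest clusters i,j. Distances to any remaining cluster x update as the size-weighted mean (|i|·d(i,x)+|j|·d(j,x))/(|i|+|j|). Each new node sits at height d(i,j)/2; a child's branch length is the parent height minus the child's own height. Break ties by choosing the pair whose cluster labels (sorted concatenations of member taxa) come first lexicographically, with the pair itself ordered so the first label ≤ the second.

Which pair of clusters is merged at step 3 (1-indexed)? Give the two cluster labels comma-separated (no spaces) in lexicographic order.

FQ,S

1. join F+Q (d=13) ⇒ FQ; edges |F|=13/2, |Q|=13/2
  updated: d(FQ,S)=41/2, d(FQ,U)=73/2, d(FQ,Y)=28
2. join U+Y (d=16) ⇒ UY; edges |U|=8, |Y|=8
  updated: d(FQ,UY)=129/4, d(S,UY)=27
3. join FQ+S (d=41/2) ⇒ FQS; edges |FQ|=15/4, |S|=41/4
  updated: d(FQS,UY)=61/2
4. join FQS+UY (d=61/2) ⇒ FQSUY; edges |FQS|=5, |UY|=29/4
final tree: (((F:13/2,Q:13/2):15/4,S:41/4):5,(U:8,Y:8):29/4)
total length: 221/4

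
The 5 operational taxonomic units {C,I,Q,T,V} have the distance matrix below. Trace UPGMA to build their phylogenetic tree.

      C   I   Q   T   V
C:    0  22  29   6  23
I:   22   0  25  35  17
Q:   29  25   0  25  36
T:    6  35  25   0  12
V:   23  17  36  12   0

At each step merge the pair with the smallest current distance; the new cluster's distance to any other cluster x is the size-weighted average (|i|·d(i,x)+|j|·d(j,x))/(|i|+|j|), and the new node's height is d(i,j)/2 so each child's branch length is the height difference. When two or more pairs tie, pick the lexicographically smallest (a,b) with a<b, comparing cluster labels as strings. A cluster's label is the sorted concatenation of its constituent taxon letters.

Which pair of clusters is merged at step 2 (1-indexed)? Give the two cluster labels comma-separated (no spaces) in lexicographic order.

I,V

1. join C+T (d=6) ⇒ CT; edges |C|=3, |T|=3
  updated: d(CT,I)=57/2, d(CT,Q)=27, d(CT,V)=35/2
2. join I+V (d=17) ⇒ IV; edges |I|=17/2, |V|=17/2
  updated: d(CT,IV)=23, d(IV,Q)=61/2
3. join CT+IV (d=23) ⇒ CITV; edges |CT|=17/2, |IV|=3
  updated: d(CITV,Q)=115/4
4. join CITV+Q (d=115/4) ⇒ CIQTV; edges |CITV|=23/8, |Q|=115/8
final tree: (((C:3,T:3):17/2,(I:17/2,V:17/2):3):23/8,Q:115/8)
total length: 207/4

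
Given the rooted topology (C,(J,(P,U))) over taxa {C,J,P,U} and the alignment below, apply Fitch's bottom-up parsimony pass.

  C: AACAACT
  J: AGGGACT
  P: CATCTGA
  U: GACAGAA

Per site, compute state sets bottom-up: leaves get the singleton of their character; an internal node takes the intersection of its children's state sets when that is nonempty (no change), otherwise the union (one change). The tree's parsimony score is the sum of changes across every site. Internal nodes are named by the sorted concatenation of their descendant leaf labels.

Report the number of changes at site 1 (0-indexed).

1

PU@0: {C} ∪ {G} = {C,G} (union, +1)
JPU@0: {A} ∪ {C,G} = {A,C,G} (union, +1)
CJPU@0: {A} ∩ {A,C,G} = {A} (intersection, +0)
PU@1: {A} ∩ {A} = {A} (intersection, +0)
JPU@1: {G} ∪ {A} = {A,G} (union, +1)
CJPU@1: {A} ∩ {A,G} = {A} (intersection, +0)
PU@2: {T} ∪ {C} = {C,T} (union, +1)
JPU@2: {G} ∪ {C,T} = {C,G,T} (union, +1)
CJPU@2: {C} ∩ {C,G,T} = {C} (intersection, +0)
PU@3: {C} ∪ {A} = {A,C} (union, +1)
JPU@3: {G} ∪ {A,C} = {A,C,G} (union, +1)
CJPU@3: {A} ∩ {A,C,G} = {A} (intersection, +0)
PU@4: {T} ∪ {G} = {G,T} (union, +1)
JPU@4: {A} ∪ {G,T} = {A,G,T} (union, +1)
CJPU@4: {A} ∩ {A,G,T} = {A} (intersection, +0)
PU@5: {G} ∪ {A} = {A,G} (union, +1)
JPU@5: {C} ∪ {A,G} = {A,C,G} (union, +1)
CJPU@5: {C} ∩ {A,C,G} = {C} (intersection, +0)
PU@6: {A} ∩ {A} = {A} (intersection, +0)
JPU@6: {T} ∪ {A} = {A,T} (union, +1)
CJPU@6: {T} ∩ {A,T} = {T} (intersection, +0)
per-site changes: [2, 1, 2, 2, 2, 2, 1]; total = 12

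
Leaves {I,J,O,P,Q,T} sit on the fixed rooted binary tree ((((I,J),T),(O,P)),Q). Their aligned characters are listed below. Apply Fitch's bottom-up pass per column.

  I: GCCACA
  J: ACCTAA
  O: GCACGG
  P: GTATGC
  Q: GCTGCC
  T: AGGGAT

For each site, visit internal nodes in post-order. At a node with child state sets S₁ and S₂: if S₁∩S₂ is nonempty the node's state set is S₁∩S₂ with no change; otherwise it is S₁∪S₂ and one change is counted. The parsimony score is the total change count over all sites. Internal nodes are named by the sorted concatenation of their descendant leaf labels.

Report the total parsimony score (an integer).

site 0, node IJ: I={G} ∪ J={A} → {A,G} (+1)
site 0, node IJT: IJ={A,G} ∩ T={A} → {A} (+0)
site 0, node OP: O={G} ∩ P={G} → {G} (+0)
site 0, node IJOPT: IJT={A} ∪ OP={G} → {A,G} (+1)
site 0, node IJOPQT: IJOPT={A,G} ∩ Q={G} → {G} (+0)
site 1, node IJ: I={C} ∩ J={C} → {C} (+0)
site 1, node IJT: IJ={C} ∪ T={G} → {C,G} (+1)
site 1, node OP: O={C} ∪ P={T} → {C,T} (+1)
site 1, node IJOPT: IJT={C,G} ∩ OP={C,T} → {C} (+0)
site 1, node IJOPQT: IJOPT={C} ∩ Q={C} → {C} (+0)
site 2, node IJ: I={C} ∩ J={C} → {C} (+0)
site 2, node IJT: IJ={C} ∪ T={G} → {C,G} (+1)
site 2, node OP: O={A} ∩ P={A} → {A} (+0)
site 2, node IJOPT: IJT={C,G} ∪ OP={A} → {A,C,G} (+1)
site 2, node IJOPQT: IJOPT={A,C,G} ∪ Q={T} → {A,C,G,T} (+1)
site 3, node IJ: I={A} ∪ J={T} → {A,T} (+1)
site 3, node IJT: IJ={A,T} ∪ T={G} → {A,G,T} (+1)
site 3, node OP: O={C} ∪ P={T} → {C,T} (+1)
site 3, node IJOPT: IJT={A,G,T} ∩ OP={C,T} → {T} (+0)
site 3, node IJOPQT: IJOPT={T} ∪ Q={G} → {G,T} (+1)
site 4, node IJ: I={C} ∪ J={A} → {A,C} (+1)
site 4, node IJT: IJ={A,C} ∩ T={A} → {A} (+0)
site 4, node OP: O={G} ∩ P={G} → {G} (+0)
site 4, node IJOPT: IJT={A} ∪ OP={G} → {A,G} (+1)
site 4, node IJOPQT: IJOPT={A,G} ∪ Q={C} → {A,C,G} (+1)
site 5, node IJ: I={A} ∩ J={A} → {A} (+0)
site 5, node IJT: IJ={A} ∪ T={T} → {A,T} (+1)
site 5, node OP: O={G} ∪ P={C} → {C,G} (+1)
site 5, node IJOPT: IJT={A,T} ∪ OP={C,G} → {A,C,G,T} (+1)
site 5, node IJOPQT: IJOPT={A,C,G,T} ∩ Q={C} → {C} (+0)
per-site changes: [2, 2, 3, 4, 3, 3]; total = 17

17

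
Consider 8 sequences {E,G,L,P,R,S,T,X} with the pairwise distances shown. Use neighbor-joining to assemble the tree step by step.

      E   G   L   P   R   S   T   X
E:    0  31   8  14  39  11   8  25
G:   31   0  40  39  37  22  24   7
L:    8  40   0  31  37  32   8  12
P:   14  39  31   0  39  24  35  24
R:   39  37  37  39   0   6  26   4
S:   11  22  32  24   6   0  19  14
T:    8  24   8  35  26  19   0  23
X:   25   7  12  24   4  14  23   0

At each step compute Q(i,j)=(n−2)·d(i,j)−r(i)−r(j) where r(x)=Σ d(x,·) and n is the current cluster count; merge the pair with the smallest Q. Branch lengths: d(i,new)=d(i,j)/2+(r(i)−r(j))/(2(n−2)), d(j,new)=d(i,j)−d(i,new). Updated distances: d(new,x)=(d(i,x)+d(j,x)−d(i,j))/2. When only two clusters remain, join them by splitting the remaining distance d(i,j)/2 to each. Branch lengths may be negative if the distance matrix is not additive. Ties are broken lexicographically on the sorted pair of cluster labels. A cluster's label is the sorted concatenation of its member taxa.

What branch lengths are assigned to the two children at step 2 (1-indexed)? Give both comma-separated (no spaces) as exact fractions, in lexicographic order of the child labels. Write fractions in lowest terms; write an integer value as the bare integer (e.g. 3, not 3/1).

211/20,-71/20

1. join R+S (d=6, Q=-280) ⇒ RS; edges |R|=8, |S|=-2
  updated: d(E,RS)=22, d(G,RS)=53/2, d(L,RS)=63/2, d(P,RS)=57/2, d(RS,T)=39/2, d(RS,X)=6
2. join G+X (d=7, Q=-459/2) ⇒ GX; edges |G|=211/20, |X|=-71/20
  updated: d(E,GX)=49/2, d(GX,L)=45/2, d(GX,P)=28, d(GX,RS)=51/4, d(GX,T)=20
3. join GX+RS (d=51/4, Q=-171) ⇒ GRSX; edges |GX|=89/16, |RS|=115/16
  updated: d(E,GRSX)=135/8, d(GRSX,L)=165/8, d(GRSX,P)=175/8, d(GRSX,T)=107/8
4. join GRSX+P (d=175/8, Q=-109) ⇒ GPRSX; edges |GRSX|=73/12, |P|=379/24
  updated: d(E,GPRSX)=9/2, d(GPRSX,L)=119/8, d(GPRSX,T)=53/4
5. join E+GPRSX (d=9/2, Q=-353/8) ⇒ EGPRSX; edges |E|=-25/32, |GPRSX|=169/32
  updated: d(EGPRSX,L)=147/16, d(EGPRSX,T)=67/8
6. join EGPRSX+L (d=147/16, Q=-409/16) ⇒ EGLPRSX; edges |EGPRSX|=153/32, |L|=141/32
  updated: d(EGLPRSX,T)=115/32
7. join EGLPRSX+T (d=115/32) ⇒ EGLPRSTX; edges |EGLPRSX|=115/64, |T|=115/64
final tree: (((E:-25/32,(((G:211/20,X:-71/20):89/16,(R:8,S:-2):115/16):73/12,P:379/24):169/32):153/32,L:141/32):115/64,T:115/64)
total length: 2077/32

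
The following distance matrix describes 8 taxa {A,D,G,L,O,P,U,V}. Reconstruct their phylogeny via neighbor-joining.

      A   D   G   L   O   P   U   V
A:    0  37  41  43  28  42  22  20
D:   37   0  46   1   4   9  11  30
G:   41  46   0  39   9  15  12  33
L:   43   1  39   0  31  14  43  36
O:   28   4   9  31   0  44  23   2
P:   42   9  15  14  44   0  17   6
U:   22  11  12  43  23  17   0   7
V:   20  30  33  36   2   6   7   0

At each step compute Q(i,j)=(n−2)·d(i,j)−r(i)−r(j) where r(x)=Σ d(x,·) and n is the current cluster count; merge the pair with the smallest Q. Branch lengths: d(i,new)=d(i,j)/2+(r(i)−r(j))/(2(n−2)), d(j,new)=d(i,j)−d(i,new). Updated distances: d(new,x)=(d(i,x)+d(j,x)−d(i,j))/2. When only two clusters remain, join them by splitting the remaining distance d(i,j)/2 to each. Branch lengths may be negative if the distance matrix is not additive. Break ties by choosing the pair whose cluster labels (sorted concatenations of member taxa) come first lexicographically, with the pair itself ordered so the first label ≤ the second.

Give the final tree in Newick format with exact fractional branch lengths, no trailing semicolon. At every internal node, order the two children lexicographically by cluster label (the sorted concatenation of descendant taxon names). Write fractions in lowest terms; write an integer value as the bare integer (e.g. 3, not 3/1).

(((A:297/16,V:23/16):23/16,(((D:-21/4,L:25/4):177/20,P:43/20):271/24,(G:67/8,O:5/8):197/24):29/16):49/32,U:49/32)

1. join D+L (d=1, Q=-339) ⇒ DL; edges |D|=-21/4, |L|=25/4
  updated: d(A,DL)=79/2, d(DL,G)=42, d(DL,O)=17, d(DL,P)=11, d(DL,U)=53/2, d(DL,V)=65/2
2. join DL+P (d=11, Q=-497/2) ⇒ DLP; edges |DL|=177/20, |P|=43/20
  updated: d(A,DLP)=141/4, d(DLP,G)=23, d(DLP,O)=25, d(DLP,U)=65/4, d(DLP,V)=55/4
3. join G+O (d=9, Q=-169) ⇒ GO; edges |G|=67/8, |O|=5/8
  updated: d(A,GO)=30, d(DLP,GO)=39/2, d(GO,U)=13, d(GO,V)=13
4. join DLP+GO (d=39/2, Q=-407/4) ⇒ DGLOP; edges |DLP|=271/24, |GO|=197/24
  updated: d(A,DGLOP)=183/8, d(DGLOP,U)=39/8, d(DGLOP,V)=29/8
5. join A+V (d=20, Q=-111/2) ⇒ AV; edges |A|=297/16, |V|=23/16
  updated: d(AV,DGLOP)=13/4, d(AV,U)=9/2
6. join AV+DGLOP (d=13/4, Q=-101/8) ⇒ ADGLOPV; edges |AV|=23/16, |DGLOP|=29/16
  updated: d(ADGLOPV,U)=49/16
7. join ADGLOPV+U (d=49/16) ⇒ ADGLOPUV; edges |ADGLOPV|=49/32, |U|=49/32
final tree: (((A:297/16,V:23/16):23/16,(((D:-21/4,L:25/4):177/20,P:43/20):271/24,(G:67/8,O:5/8):197/24):29/16):49/32,U:49/32)
total length: 1069/16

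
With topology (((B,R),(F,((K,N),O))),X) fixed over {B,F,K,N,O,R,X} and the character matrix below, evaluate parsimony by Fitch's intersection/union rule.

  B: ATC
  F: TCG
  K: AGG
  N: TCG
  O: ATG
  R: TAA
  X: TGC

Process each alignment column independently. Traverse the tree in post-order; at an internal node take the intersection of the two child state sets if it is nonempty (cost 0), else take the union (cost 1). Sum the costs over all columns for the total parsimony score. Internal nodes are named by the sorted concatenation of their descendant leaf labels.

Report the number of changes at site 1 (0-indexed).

BR@0: {A} ∪ {T} = {A,T} (union, +1)
KN@0: {A} ∪ {T} = {A,T} (union, +1)
KNO@0: {A,T} ∩ {A} = {A} (intersection, +0)
FKNO@0: {T} ∪ {A} = {A,T} (union, +1)
BFKNOR@0: {A,T} ∩ {A,T} = {A,T} (intersection, +0)
BFKNORX@0: {A,T} ∩ {T} = {T} (intersection, +0)
BR@1: {T} ∪ {A} = {A,T} (union, +1)
KN@1: {G} ∪ {C} = {C,G} (union, +1)
KNO@1: {C,G} ∪ {T} = {C,G,T} (union, +1)
FKNO@1: {C} ∩ {C,G,T} = {C} (intersection, +0)
BFKNOR@1: {A,T} ∪ {C} = {A,C,T} (union, +1)
BFKNORX@1: {A,C,T} ∪ {G} = {A,C,G,T} (union, +1)
BR@2: {C} ∪ {A} = {A,C} (union, +1)
KN@2: {G} ∩ {G} = {G} (intersection, +0)
KNO@2: {G} ∩ {G} = {G} (intersection, +0)
FKNO@2: {G} ∩ {G} = {G} (intersection, +0)
BFKNOR@2: {A,C} ∪ {G} = {A,C,G} (union, +1)
BFKNORX@2: {A,C,G} ∩ {C} = {C} (intersection, +0)
per-site changes: [3, 5, 2]; total = 10

5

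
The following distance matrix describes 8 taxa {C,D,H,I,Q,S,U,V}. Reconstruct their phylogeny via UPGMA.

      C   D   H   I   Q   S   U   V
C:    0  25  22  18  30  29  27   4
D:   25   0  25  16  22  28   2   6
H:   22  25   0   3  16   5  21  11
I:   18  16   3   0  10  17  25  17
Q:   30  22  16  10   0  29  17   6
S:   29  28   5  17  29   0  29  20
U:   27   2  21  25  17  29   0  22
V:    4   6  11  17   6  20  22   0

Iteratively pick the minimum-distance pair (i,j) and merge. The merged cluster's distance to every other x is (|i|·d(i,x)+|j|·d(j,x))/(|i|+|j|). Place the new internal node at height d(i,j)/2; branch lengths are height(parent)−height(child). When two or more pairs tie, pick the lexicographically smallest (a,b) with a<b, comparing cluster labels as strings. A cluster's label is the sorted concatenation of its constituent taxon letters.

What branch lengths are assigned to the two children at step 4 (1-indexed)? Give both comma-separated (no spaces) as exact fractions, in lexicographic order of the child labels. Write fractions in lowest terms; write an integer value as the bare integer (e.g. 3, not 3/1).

step 1: merge (D,U) at d=2; branch lengths D→1, U→1; new cluster DU
  updated: d(C,DU)=26, d(DU,H)=23, d(DU,I)=41/2, d(DU,Q)=39/2, d(DU,S)=57/2, d(DU,V)=14
step 2: merge (H,I) at d=3; branch lengths H→3/2, I→3/2; new cluster HI
  updated: d(C,HI)=20, d(DU,HI)=87/4, d(HI,Q)=13, d(HI,S)=11, d(HI,V)=14
step 3: merge (C,V) at d=4; branch lengths C→2, V→2; new cluster CV
  updated: d(CV,DU)=20, d(CV,HI)=17, d(CV,Q)=18, d(CV,S)=49/2
step 4: merge (HI,S) at d=11; branch lengths HI→4, S→11/2; new cluster HIS
  updated: d(CV,HIS)=39/2, d(DU,HIS)=24, d(HIS,Q)=55/3
step 5: merge (CV,Q) at d=18; branch lengths CV→7, Q→9; new cluster CQV
  updated: d(CQV,DU)=119/6, d(CQV,HIS)=172/9
step 6: merge (CQV,HIS) at d=172/9; branch lengths CQV→5/9, HIS→73/18; new cluster CHIQSV
  updated: d(CHIQSV,DU)=263/12
step 7: merge (CHIQSV,DU) at d=263/12; branch lengths CHIQSV→101/72, DU→239/24; new cluster CDHIQSUV
final tree: ((((C:2,V:2):7,Q:9):5/9,((H:3/2,I:3/2):4,S:11/2):73/18):101/72,(D:1,U:1):239/24)
total length: 1817/36

4,11/2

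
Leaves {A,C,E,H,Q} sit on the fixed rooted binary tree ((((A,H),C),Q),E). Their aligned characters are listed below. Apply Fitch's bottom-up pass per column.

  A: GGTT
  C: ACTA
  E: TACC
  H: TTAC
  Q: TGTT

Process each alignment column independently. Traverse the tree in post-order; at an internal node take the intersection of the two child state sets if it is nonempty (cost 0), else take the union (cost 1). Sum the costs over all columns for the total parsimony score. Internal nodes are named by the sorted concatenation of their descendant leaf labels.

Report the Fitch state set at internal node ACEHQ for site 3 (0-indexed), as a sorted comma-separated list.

C,T

site 0, node AH: A={G} ∪ H={T} → {G,T} (+1)
site 0, node ACH: AH={G,T} ∪ C={A} → {A,G,T} (+1)
site 0, node ACHQ: ACH={A,G,T} ∩ Q={T} → {T} (+0)
site 0, node ACEHQ: ACHQ={T} ∩ E={T} → {T} (+0)
site 1, node AH: A={G} ∪ H={T} → {G,T} (+1)
site 1, node ACH: AH={G,T} ∪ C={C} → {C,G,T} (+1)
site 1, node ACHQ: ACH={C,G,T} ∩ Q={G} → {G} (+0)
site 1, node ACEHQ: ACHQ={G} ∪ E={A} → {A,G} (+1)
site 2, node AH: A={T} ∪ H={A} → {A,T} (+1)
site 2, node ACH: AH={A,T} ∩ C={T} → {T} (+0)
site 2, node ACHQ: ACH={T} ∩ Q={T} → {T} (+0)
site 2, node ACEHQ: ACHQ={T} ∪ E={C} → {C,T} (+1)
site 3, node AH: A={T} ∪ H={C} → {C,T} (+1)
site 3, node ACH: AH={C,T} ∪ C={A} → {A,C,T} (+1)
site 3, node ACHQ: ACH={A,C,T} ∩ Q={T} → {T} (+0)
site 3, node ACEHQ: ACHQ={T} ∪ E={C} → {C,T} (+1)
per-site changes: [2, 3, 2, 3]; total = 10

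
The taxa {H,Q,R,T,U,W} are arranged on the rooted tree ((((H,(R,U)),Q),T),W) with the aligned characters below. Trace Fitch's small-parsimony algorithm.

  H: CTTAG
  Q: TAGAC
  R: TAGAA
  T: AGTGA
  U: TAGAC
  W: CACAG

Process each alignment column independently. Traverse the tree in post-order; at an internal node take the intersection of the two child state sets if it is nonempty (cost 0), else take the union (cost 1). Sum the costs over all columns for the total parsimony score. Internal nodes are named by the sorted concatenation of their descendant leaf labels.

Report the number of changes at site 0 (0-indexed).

3

RU@0: {T} ∩ {T} = {T} (intersection, +0)
HRU@0: {C} ∪ {T} = {C,T} (union, +1)
HQRU@0: {C,T} ∩ {T} = {T} (intersection, +0)
HQRTU@0: {T} ∪ {A} = {A,T} (union, +1)
HQRTUW@0: {A,T} ∪ {C} = {A,C,T} (union, +1)
RU@1: {A} ∩ {A} = {A} (intersection, +0)
HRU@1: {T} ∪ {A} = {A,T} (union, +1)
HQRU@1: {A,T} ∩ {A} = {A} (intersection, +0)
HQRTU@1: {A} ∪ {G} = {A,G} (union, +1)
HQRTUW@1: {A,G} ∩ {A} = {A} (intersection, +0)
RU@2: {G} ∩ {G} = {G} (intersection, +0)
HRU@2: {T} ∪ {G} = {G,T} (union, +1)
HQRU@2: {G,T} ∩ {G} = {G} (intersection, +0)
HQRTU@2: {G} ∪ {T} = {G,T} (union, +1)
HQRTUW@2: {G,T} ∪ {C} = {C,G,T} (union, +1)
RU@3: {A} ∩ {A} = {A} (intersection, +0)
HRU@3: {A} ∩ {A} = {A} (intersection, +0)
HQRU@3: {A} ∩ {A} = {A} (intersection, +0)
HQRTU@3: {A} ∪ {G} = {A,G} (union, +1)
HQRTUW@3: {A,G} ∩ {A} = {A} (intersection, +0)
RU@4: {A} ∪ {C} = {A,C} (union, +1)
HRU@4: {G} ∪ {A,C} = {A,C,G} (union, +1)
HQRU@4: {A,C,G} ∩ {C} = {C} (intersection, +0)
HQRTU@4: {C} ∪ {A} = {A,C} (union, +1)
HQRTUW@4: {A,C} ∪ {G} = {A,C,G} (union, +1)
per-site changes: [3, 2, 3, 1, 4]; total = 13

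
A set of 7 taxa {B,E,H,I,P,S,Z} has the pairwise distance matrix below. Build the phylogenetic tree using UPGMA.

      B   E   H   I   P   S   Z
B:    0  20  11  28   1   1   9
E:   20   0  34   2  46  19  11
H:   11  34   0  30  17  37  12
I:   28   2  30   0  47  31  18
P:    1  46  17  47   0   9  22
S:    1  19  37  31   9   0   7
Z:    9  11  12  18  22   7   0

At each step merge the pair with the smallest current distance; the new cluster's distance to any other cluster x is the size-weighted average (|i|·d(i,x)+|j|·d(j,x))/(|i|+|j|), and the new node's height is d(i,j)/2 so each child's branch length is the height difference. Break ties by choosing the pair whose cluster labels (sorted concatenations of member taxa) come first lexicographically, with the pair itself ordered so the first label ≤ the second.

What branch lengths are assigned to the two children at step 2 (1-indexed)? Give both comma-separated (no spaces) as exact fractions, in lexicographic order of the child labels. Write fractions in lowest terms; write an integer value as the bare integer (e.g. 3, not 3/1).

1,1

step 1: merge (B,P) at d=1; branch lengths B→1/2, P→1/2; new cluster BP
  updated: d(BP,E)=33, d(BP,H)=14, d(BP,I)=75/2, d(BP,S)=5, d(BP,Z)=31/2
step 2: merge (E,I) at d=2; branch lengths E→1, I→1; new cluster EI
  updated: d(BP,EI)=141/4, d(EI,H)=32, d(EI,S)=25, d(EI,Z)=29/2
step 3: merge (BP,S) at d=5; branch lengths BP→2, S→5/2; new cluster BPS
  updated: d(BPS,EI)=191/6, d(BPS,H)=65/3, d(BPS,Z)=38/3
step 4: merge (H,Z) at d=12; branch lengths H→6, Z→6; new cluster HZ
  updated: d(BPS,HZ)=103/6, d(EI,HZ)=93/4
step 5: merge (BPS,HZ) at d=103/6; branch lengths BPS→73/12, HZ→31/12; new cluster BHPSZ
  updated: d(BHPSZ,EI)=142/5
step 6: merge (BHPSZ,EI) at d=142/5; branch lengths BHPSZ→337/60, EI→66/5; new cluster BEHIPSZ
final tree: ((((B:1/2,P:1/2):2,S:5/2):73/12,(H:6,Z:6):31/12):337/60,(E:1,I:1):66/5)
total length: 2819/60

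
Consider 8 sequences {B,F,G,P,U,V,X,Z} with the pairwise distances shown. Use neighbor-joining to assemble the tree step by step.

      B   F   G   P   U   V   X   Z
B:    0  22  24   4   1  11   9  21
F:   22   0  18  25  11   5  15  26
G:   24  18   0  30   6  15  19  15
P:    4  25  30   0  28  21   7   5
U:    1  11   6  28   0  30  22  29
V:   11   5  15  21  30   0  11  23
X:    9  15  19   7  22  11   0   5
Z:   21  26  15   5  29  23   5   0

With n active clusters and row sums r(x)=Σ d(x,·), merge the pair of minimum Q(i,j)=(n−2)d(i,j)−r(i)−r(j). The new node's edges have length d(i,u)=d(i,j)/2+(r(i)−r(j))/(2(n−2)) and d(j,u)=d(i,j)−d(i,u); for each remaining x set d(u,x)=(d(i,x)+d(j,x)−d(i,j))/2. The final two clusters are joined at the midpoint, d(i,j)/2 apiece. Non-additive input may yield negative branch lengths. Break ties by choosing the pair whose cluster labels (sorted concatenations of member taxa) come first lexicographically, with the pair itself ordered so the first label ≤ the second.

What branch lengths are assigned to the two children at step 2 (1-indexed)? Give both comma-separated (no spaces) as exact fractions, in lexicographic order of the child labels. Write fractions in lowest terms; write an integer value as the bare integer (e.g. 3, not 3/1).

iteration 1: select G,U (d=6, Q=-218); attach at lengths (3, 3); label the merged cluster GU
  updated: d(B,GU)=19/2, d(F,GU)=23/2, d(GU,P)=26, d(GU,V)=39/2, d(GU,X)=35/2, d(GU,Z)=19
iteration 2: select F,V (d=5, Q=-170); attach at lengths (39/10, 11/10); label the merged cluster FV
  updated: d(B,FV)=14, d(FV,GU)=13, d(FV,P)=41/2, d(FV,X)=21/2, d(FV,Z)=22
iteration 3: select P,Z (d=5, Q=-229/2); attach at lengths (21/16, 59/16); label the merged cluster PZ
  updated: d(B,PZ)=10, d(FV,PZ)=75/4, d(GU,PZ)=20, d(PZ,X)=7/2
iteration 4: select PZ,X (d=7/2, Q=-329/4); attach at lengths (89/24, -5/24); label the merged cluster PXZ
  updated: d(B,PXZ)=31/4, d(FV,PXZ)=103/8, d(GU,PXZ)=17
iteration 5: select B,PXZ (d=31/4, Q=-427/8); attach at lengths (73/32, 175/32); label the merged cluster BPXZ
  updated: d(BPXZ,FV)=153/16, d(BPXZ,GU)=75/8
iteration 6: select BPXZ,FV (d=153/16, Q=-511/16); attach at lengths (95/32, 211/32); label the merged cluster BFPVXZ
  updated: d(BFPVXZ,GU)=205/32
iteration 7: select BFPVXZ,GU (d=205/32); attach at lengths (205/64, 205/64); label the merged cluster BFGPUVXZ
final tree: (((B:73/32,((P:21/16,Z:59/16):89/24,X:-5/24):175/32):95/32,(F:39/10,V:11/10):211/32):205/64,(G:3,U:3):205/64)
total length: 1383/32

39/10,11/10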